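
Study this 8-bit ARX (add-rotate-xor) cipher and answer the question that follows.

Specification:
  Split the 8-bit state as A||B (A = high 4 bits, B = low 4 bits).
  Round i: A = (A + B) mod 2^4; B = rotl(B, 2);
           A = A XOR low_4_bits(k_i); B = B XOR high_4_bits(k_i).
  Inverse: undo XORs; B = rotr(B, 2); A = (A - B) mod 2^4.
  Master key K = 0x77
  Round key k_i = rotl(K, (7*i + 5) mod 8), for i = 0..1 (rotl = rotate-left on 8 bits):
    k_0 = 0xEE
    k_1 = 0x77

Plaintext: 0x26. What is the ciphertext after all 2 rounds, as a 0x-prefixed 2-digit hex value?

s_0 = plaintext = 0x26
s_1 = Round(s_0, k_0) = 0x67
s_2 = Round(s_1, k_1) = 0xAA

0xAA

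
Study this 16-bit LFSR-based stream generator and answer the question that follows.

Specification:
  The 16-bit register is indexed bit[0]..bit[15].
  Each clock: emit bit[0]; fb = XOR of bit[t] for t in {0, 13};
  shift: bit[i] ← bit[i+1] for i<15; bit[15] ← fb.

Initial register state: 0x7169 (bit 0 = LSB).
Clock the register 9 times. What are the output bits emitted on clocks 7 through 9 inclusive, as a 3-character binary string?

101

reg_0 = 0x7169
clock 1: out=1, reg = 0x38B4
clock 2: out=0, reg = 0x9C5A
clock 3: out=0, reg = 0x4E2D
clock 4: out=1, reg = 0xA716
clock 5: out=0, reg = 0xD38B
clock 6: out=1, reg = 0xE9C5
clock 7: out=1, reg = 0x74E2
clock 8: out=0, reg = 0xBA71
clock 9: out=1, reg = 0x5D38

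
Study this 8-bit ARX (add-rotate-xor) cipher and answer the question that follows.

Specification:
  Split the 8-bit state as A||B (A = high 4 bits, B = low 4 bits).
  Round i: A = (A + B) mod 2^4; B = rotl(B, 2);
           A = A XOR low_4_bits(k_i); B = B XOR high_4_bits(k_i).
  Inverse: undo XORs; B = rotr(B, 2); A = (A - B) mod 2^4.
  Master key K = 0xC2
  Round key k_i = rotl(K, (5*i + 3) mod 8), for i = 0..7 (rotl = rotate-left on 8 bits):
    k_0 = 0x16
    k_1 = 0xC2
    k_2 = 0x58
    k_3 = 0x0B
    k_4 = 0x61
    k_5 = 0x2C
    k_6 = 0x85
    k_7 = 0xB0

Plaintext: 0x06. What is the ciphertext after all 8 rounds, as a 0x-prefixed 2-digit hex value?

s_0 = plaintext = 0x06
s_1 = Round(s_0, k_0) = 0x08
s_2 = Round(s_1, k_1) = 0xAE
s_3 = Round(s_2, k_2) = 0x0E
s_4 = Round(s_3, k_3) = 0x5B
s_5 = Round(s_4, k_4) = 0x18
s_6 = Round(s_5, k_5) = 0x50
s_7 = Round(s_6, k_6) = 0x08
s_8 = Round(s_7, k_7) = 0x89

0x89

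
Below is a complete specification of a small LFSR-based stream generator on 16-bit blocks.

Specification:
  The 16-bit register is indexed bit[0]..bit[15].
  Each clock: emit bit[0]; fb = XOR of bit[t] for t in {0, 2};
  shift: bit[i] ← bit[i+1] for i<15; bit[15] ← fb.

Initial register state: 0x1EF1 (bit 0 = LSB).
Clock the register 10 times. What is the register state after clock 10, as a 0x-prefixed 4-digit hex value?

0x5347

reg_0 = 0x1EF1
clock 1: out=1, reg = 0x8F78
clock 2: out=0, reg = 0x47BC
clock 3: out=0, reg = 0xA3DE
clock 4: out=0, reg = 0xD1EF
clock 5: out=1, reg = 0x68F7
clock 6: out=1, reg = 0x347B
clock 7: out=1, reg = 0x9A3D
clock 8: out=1, reg = 0x4D1E
clock 9: out=0, reg = 0xA68F
clock 10: out=1, reg = 0x5347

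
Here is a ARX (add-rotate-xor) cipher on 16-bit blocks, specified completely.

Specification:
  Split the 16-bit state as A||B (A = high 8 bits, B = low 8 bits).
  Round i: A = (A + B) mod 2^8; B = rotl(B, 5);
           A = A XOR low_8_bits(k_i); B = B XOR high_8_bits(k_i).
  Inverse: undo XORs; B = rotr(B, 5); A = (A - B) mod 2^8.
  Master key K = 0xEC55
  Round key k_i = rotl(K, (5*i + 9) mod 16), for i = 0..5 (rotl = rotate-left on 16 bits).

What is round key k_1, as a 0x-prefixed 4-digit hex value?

K = 0xEC55
k_0 = rotl(K, (5*0+9) mod 16) = rotl(K, 9) = 0xABD8
k_1 = rotl(K, (5*1+9) mod 16) = rotl(K, 14) = 0x7B15

0x7B15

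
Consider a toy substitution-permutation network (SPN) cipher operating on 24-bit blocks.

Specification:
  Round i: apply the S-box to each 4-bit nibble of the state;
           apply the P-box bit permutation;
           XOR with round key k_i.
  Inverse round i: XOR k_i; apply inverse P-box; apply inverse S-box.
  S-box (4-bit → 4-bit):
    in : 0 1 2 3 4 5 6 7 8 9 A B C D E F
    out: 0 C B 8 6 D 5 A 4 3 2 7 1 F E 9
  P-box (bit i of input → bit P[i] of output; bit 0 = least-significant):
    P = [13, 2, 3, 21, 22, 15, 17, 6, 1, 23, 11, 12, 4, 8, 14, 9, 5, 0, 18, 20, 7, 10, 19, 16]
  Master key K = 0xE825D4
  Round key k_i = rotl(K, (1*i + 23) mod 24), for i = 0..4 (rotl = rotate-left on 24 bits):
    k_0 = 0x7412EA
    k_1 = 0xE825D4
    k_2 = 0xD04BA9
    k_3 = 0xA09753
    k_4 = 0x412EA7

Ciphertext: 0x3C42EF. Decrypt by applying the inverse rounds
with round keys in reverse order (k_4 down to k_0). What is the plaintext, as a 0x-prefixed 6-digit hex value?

s_0 = ciphertext = 0x3C42EF
s_1 = InvRound(s_0, k_4) = 0xE188F5
s_2 = InvRound(s_1, k_3) = 0x2C75CA
s_3 = InvRound(s_2, k_2) = 0x4D3DFF
s_4 = InvRound(s_3, k_1) = 0x3B0D01
s_5 = InvRound(s_4, k_0) = 0xDB7558

0xDB7558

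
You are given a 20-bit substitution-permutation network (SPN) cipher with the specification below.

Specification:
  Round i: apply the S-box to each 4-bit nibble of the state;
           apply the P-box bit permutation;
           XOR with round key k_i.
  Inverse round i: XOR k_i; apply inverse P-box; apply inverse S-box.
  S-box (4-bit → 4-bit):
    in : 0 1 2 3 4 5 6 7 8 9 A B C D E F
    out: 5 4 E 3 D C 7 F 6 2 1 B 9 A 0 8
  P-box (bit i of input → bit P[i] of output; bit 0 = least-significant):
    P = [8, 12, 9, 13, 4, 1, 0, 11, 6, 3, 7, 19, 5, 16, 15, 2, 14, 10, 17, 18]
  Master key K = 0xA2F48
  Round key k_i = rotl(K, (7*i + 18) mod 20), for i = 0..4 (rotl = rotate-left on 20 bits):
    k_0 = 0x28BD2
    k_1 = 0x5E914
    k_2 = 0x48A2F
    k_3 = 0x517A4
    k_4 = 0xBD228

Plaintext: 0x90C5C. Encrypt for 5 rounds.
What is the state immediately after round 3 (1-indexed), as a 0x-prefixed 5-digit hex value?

s_0 = plaintext = 0x90C5C
s_1 = Round(s_0, k_0) = 0xA26B3
s_2 = Round(s_1, k_1) = 0x430CA
s_3 = Round(s_2, k_2) = 0x3C3DF
s_4 = Round(s_3, k_3) = 0x57BCA
s_5 = Round(s_4, k_4) = 0x45B54

0x3C3DF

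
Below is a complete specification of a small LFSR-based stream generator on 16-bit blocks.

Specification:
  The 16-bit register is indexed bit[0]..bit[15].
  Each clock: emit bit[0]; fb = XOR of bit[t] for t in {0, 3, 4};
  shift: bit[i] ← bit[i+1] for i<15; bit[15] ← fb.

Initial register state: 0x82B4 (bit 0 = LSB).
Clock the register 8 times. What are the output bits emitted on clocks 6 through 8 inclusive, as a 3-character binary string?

101

reg_0 = 0x82B4
clock 1: out=0, reg = 0xC15A
clock 2: out=0, reg = 0x60AD
clock 3: out=1, reg = 0x3056
clock 4: out=0, reg = 0x982B
clock 5: out=1, reg = 0x4C15
clock 6: out=1, reg = 0x260A
clock 7: out=0, reg = 0x9305
clock 8: out=1, reg = 0xC982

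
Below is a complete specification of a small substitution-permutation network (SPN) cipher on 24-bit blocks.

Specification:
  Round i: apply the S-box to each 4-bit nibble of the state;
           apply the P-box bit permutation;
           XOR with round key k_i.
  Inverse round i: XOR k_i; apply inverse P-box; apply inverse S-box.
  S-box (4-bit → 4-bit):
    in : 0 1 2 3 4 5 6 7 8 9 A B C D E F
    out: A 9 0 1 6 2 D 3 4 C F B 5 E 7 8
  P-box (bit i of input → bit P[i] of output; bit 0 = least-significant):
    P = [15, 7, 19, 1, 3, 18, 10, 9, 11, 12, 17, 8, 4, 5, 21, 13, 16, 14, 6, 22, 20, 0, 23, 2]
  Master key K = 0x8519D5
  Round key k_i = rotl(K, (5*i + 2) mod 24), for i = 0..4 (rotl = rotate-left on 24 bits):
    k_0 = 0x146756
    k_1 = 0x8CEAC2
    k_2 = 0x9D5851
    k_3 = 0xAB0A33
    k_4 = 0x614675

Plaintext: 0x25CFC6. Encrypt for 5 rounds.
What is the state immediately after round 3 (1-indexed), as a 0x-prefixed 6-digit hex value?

s_0 = plaintext = 0x25CFC6
s_1 = Round(s_0, k_0) = 0x3CA24C
s_2 = Round(s_1, k_1) = 0xB14EB2
s_3 = Round(s_2, k_2) = 0xEA427C
s_4 = Round(s_3, k_3) = 0x56CA5A
s_5 = Round(s_4, k_4) = 0x0EDFA6

0xEA427C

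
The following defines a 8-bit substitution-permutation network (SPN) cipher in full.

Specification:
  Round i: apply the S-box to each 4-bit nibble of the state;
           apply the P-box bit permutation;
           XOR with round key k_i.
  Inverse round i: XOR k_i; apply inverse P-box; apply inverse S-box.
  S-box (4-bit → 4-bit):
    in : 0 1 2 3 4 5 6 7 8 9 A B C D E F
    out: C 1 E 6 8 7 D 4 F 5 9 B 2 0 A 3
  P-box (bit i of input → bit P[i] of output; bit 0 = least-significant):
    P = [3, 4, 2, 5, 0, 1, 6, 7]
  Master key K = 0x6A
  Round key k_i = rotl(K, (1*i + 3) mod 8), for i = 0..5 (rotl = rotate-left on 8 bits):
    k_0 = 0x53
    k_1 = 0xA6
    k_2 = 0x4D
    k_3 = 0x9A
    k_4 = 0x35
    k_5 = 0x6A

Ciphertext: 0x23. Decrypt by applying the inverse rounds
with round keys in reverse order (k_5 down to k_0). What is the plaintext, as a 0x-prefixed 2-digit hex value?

s_0 = ciphertext = 0x23
s_1 = InvRound(s_0, k_5) = 0x91
s_2 = InvRound(s_1, k_4) = 0x40
s_3 = InvRound(s_2, k_3) = 0x2F
s_4 = InvRound(s_3, k_2) = 0x34
s_5 = InvRound(s_4, k_1) = 0xEC
s_6 = InvRound(s_5, k_0) = 0xB8

0xB8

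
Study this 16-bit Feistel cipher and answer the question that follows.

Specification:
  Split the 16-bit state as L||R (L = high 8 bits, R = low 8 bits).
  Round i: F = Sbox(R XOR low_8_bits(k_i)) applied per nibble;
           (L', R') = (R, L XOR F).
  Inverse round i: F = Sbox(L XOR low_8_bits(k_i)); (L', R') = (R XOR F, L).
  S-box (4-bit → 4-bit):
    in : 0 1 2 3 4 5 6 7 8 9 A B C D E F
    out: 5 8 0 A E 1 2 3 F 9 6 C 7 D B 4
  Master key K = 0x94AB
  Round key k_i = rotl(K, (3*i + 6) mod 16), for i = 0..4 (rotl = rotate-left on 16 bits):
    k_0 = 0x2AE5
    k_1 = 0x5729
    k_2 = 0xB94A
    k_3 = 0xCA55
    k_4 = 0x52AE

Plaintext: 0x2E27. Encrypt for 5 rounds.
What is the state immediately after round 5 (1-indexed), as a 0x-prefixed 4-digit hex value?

0x91E1

s_0 = plaintext = 0x2E27
s_1 = Round(s_0, k_0) = 0x275E
s_2 = Round(s_1, k_1) = 0x5E14
s_3 = Round(s_2, k_2) = 0x1445
s_4 = Round(s_3, k_3) = 0x4591
s_5 = Round(s_4, k_4) = 0x91E1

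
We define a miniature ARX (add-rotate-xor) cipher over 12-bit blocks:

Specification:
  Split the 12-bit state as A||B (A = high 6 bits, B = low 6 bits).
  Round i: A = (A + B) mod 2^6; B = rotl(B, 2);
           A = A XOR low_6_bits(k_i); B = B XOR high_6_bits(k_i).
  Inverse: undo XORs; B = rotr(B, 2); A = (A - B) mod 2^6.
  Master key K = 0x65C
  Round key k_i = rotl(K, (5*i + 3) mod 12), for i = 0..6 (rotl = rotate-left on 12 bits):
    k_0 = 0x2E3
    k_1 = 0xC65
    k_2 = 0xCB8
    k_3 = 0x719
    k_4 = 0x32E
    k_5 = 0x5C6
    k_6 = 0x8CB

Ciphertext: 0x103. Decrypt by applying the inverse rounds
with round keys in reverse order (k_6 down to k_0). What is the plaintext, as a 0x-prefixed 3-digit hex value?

s_0 = ciphertext = 0x103
s_1 = InvRound(s_0, k_6) = 0x1C8
s_2 = InvRound(s_1, k_5) = 0x2B7
s_3 = InvRound(s_2, k_4) = 0x9BE
s_4 = InvRound(s_3, k_3) = 0x5E8
s_5 = InvRound(s_4, k_2) = 0x266
s_6 = InvRound(s_5, k_1) = 0xDF5
s_7 = InvRound(s_6, k_0) = 0x96F

0x96F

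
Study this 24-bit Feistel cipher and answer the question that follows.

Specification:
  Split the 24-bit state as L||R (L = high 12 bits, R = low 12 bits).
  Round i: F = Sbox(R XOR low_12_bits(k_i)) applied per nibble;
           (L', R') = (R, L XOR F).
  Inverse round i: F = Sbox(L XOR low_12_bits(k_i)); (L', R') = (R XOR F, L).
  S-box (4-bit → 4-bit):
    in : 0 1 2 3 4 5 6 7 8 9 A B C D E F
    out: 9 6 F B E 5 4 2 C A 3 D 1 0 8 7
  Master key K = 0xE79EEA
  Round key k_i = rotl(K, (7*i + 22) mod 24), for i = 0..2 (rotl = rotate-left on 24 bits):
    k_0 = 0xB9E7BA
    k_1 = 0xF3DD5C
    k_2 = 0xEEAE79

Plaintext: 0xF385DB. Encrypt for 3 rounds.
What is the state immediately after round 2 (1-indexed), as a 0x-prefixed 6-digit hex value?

s_0 = plaintext = 0xF385DB
s_1 = Round(s_0, k_0) = 0x5DB07E
s_2 = Round(s_1, k_1) = 0x07E524
s_3 = Round(s_2, k_2) = 0x524D2E

0x07E524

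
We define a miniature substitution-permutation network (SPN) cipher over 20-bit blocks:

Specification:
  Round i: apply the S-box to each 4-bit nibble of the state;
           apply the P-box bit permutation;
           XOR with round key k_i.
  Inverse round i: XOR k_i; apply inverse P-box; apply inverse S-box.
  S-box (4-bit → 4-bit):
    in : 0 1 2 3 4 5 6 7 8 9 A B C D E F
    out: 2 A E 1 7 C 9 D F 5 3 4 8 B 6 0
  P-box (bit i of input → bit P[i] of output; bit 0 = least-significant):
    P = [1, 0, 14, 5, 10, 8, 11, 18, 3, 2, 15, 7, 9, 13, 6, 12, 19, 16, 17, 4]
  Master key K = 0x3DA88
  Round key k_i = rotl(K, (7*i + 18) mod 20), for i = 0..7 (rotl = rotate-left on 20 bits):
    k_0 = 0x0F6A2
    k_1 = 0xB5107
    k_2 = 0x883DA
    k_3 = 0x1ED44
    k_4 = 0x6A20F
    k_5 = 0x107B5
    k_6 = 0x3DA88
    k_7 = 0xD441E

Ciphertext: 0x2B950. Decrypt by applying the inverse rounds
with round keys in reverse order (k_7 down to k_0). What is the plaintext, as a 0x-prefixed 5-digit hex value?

0x7304C

s_0 = ciphertext = 0x2B950
s_1 = InvRound(s_0, k_7) = 0x42489
s_2 = InvRound(s_1, k_6) = 0xEDB7E
s_3 = InvRound(s_2, k_5) = 0x45774
s_4 = InvRound(s_3, k_4) = 0x529A8
s_5 = InvRound(s_4, k_3) = 0xFB865
s_6 = InvRound(s_5, k_2) = 0x2DD2D
s_7 = InvRound(s_6, k_1) = 0xAF996
s_8 = InvRound(s_7, k_0) = 0x7304C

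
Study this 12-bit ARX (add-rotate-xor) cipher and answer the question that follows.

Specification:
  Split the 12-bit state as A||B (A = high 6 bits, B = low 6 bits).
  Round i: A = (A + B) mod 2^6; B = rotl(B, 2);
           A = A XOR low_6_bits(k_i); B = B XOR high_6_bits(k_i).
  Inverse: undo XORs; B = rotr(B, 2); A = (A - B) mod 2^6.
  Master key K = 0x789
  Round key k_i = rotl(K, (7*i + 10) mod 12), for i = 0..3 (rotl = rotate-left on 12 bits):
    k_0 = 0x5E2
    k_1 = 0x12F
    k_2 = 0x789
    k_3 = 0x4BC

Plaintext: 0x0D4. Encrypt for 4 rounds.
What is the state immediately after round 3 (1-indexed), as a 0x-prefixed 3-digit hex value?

s_0 = plaintext = 0x0D4
s_1 = Round(s_0, k_0) = 0xD46
s_2 = Round(s_1, k_1) = 0x51C
s_3 = Round(s_2, k_2) = 0xE6F
s_4 = Round(s_3, k_3) = 0x52C

0xE6F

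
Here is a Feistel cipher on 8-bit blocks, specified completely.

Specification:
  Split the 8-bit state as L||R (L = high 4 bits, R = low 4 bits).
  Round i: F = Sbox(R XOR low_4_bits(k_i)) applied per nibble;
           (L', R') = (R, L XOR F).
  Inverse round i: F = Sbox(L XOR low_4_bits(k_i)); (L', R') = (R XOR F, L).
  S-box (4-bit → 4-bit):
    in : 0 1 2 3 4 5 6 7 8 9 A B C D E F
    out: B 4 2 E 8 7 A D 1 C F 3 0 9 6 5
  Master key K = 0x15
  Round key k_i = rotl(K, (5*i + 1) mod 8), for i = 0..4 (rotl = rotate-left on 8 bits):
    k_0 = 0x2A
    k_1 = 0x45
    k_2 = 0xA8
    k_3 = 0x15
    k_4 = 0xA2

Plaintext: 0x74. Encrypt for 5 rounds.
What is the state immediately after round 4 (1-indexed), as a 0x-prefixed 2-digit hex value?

0x9C

s_0 = plaintext = 0x74
s_1 = Round(s_0, k_0) = 0x41
s_2 = Round(s_1, k_1) = 0x1C
s_3 = Round(s_2, k_2) = 0xC9
s_4 = Round(s_3, k_3) = 0x9C
s_5 = Round(s_4, k_4) = 0xCF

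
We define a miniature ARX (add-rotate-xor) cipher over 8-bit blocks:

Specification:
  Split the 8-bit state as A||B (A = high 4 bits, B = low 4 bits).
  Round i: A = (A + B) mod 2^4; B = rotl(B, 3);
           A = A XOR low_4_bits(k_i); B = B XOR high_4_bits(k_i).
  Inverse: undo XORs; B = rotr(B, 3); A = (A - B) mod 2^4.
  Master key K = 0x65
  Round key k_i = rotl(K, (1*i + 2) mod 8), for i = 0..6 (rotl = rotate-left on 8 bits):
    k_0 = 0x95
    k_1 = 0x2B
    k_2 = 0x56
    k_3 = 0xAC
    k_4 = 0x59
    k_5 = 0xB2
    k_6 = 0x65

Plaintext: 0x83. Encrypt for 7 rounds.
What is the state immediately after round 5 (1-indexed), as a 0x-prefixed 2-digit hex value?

s_0 = plaintext = 0x83
s_1 = Round(s_0, k_0) = 0xE0
s_2 = Round(s_1, k_1) = 0x52
s_3 = Round(s_2, k_2) = 0x14
s_4 = Round(s_3, k_3) = 0x98
s_5 = Round(s_4, k_4) = 0x81
s_6 = Round(s_5, k_5) = 0xB3
s_7 = Round(s_6, k_6) = 0xBF

0x81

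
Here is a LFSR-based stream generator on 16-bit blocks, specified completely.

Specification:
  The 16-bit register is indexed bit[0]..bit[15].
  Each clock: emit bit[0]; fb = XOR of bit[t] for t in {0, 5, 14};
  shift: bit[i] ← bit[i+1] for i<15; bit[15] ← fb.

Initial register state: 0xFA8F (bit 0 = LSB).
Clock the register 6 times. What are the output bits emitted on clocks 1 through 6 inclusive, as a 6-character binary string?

111100

reg_0 = 0xFA8F
clock 1: out=1, reg = 0x7D47
clock 2: out=1, reg = 0x3EA3
clock 3: out=1, reg = 0x1F51
clock 4: out=1, reg = 0x8FA8
clock 5: out=0, reg = 0xC7D4
clock 6: out=0, reg = 0xE3EA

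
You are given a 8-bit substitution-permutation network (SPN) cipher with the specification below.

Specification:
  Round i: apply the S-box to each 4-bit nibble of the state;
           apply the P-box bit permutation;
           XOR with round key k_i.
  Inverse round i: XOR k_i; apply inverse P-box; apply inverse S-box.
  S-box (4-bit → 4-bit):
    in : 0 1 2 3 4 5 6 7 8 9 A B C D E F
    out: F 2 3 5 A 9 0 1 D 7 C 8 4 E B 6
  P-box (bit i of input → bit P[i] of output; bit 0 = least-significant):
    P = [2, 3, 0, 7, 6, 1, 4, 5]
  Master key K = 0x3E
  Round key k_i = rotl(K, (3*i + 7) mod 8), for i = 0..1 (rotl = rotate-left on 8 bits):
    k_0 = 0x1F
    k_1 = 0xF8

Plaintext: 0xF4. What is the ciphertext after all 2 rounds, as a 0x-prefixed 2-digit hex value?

0x0C

s_0 = plaintext = 0xF4
s_1 = Round(s_0, k_0) = 0x85
s_2 = Round(s_1, k_1) = 0x0C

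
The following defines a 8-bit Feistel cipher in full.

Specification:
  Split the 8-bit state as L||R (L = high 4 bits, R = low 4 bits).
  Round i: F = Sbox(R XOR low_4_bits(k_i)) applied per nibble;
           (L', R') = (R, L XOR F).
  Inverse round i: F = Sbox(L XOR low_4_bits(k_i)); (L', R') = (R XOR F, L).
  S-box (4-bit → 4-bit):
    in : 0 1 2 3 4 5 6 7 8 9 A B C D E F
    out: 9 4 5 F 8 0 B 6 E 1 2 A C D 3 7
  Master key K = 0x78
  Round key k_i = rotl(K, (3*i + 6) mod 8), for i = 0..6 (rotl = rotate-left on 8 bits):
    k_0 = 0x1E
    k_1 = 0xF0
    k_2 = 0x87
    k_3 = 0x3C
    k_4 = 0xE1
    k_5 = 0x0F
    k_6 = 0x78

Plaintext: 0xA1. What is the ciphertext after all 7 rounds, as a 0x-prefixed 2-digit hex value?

0x5C

s_0 = plaintext = 0xA1
s_1 = Round(s_0, k_0) = 0x1D
s_2 = Round(s_1, k_1) = 0xDC
s_3 = Round(s_2, k_2) = 0xC7
s_4 = Round(s_3, k_3) = 0x76
s_5 = Round(s_4, k_4) = 0x61
s_6 = Round(s_5, k_5) = 0x15
s_7 = Round(s_6, k_6) = 0x5C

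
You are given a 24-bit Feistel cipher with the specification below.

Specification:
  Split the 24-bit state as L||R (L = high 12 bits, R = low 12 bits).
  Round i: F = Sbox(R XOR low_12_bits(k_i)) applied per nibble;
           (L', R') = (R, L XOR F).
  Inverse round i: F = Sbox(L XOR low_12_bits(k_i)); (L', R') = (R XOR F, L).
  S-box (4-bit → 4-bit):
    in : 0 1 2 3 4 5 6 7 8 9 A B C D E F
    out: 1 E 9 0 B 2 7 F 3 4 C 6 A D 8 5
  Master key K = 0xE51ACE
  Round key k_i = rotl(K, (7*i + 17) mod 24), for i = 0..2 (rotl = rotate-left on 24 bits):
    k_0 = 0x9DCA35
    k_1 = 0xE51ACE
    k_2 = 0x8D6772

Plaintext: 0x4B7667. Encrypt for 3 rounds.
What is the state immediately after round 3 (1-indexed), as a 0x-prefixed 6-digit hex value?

s_0 = plaintext = 0x4B7667
s_1 = Round(s_0, k_0) = 0x667E9E
s_2 = Round(s_1, k_1) = 0xE9ED46
s_3 = Round(s_2, k_2) = 0xD46295

0xD46295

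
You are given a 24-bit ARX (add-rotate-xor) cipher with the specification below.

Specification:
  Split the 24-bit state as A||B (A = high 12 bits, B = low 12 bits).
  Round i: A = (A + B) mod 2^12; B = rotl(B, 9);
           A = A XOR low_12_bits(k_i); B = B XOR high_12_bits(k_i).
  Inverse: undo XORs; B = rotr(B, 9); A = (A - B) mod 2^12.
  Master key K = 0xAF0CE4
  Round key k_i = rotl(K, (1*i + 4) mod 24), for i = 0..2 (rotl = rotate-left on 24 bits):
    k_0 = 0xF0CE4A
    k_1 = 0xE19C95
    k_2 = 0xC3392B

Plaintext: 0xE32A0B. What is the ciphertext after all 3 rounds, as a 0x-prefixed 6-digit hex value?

s_0 = plaintext = 0xE32A0B
s_1 = Round(s_0, k_0) = 0x67784D
s_2 = Round(s_1, k_1) = 0x251510
s_3 = Round(s_2, k_2) = 0xE4AC91

0xE4AC91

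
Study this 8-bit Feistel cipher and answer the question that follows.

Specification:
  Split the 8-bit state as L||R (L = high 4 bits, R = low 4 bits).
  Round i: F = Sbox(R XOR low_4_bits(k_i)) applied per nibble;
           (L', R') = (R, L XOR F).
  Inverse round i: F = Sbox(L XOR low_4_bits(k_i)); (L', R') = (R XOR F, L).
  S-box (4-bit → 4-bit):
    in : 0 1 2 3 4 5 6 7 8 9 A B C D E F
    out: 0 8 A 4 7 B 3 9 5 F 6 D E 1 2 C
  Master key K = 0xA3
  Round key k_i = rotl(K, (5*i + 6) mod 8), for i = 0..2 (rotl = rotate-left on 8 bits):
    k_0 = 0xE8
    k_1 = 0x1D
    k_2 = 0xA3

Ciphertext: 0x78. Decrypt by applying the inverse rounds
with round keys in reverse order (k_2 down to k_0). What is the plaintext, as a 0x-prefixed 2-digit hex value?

s_0 = ciphertext = 0x78
s_1 = InvRound(s_0, k_2) = 0xF7
s_2 = InvRound(s_1, k_1) = 0xDF
s_3 = InvRound(s_2, k_0) = 0x4D

0x4D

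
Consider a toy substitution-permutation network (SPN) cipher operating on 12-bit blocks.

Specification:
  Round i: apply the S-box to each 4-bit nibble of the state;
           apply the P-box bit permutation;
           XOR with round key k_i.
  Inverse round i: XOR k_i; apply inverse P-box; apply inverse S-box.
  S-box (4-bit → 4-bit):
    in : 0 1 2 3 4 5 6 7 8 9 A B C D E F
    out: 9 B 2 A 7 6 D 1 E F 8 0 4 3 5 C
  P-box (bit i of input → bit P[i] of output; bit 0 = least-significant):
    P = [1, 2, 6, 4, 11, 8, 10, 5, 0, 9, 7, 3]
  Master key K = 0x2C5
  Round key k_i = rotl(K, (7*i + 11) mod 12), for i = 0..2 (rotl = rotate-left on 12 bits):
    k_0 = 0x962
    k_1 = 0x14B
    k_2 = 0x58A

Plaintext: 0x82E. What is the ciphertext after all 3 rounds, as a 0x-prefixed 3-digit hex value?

s_0 = plaintext = 0x82E
s_1 = Round(s_0, k_0) = 0xAA8
s_2 = Round(s_1, k_1) = 0x137
s_3 = Round(s_2, k_2) = 0x6A1

0x6A1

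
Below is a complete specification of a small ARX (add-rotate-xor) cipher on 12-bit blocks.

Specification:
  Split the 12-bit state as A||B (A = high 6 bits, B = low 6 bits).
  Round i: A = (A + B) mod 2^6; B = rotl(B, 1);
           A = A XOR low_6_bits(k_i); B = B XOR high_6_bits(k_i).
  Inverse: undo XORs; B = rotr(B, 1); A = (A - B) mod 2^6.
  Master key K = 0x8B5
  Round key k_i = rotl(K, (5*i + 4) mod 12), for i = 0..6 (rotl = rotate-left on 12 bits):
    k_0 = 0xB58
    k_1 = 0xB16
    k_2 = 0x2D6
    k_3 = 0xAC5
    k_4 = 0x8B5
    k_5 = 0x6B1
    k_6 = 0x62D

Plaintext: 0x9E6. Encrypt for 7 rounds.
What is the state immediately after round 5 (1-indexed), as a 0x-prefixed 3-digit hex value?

0xAF4

s_0 = plaintext = 0x9E6
s_1 = Round(s_0, k_0) = 0x560
s_2 = Round(s_1, k_1) = 0x8ED
s_3 = Round(s_2, k_2) = 0x190
s_4 = Round(s_3, k_3) = 0x4CB
s_5 = Round(s_4, k_4) = 0xAF4
s_6 = Round(s_5, k_5) = 0xBB3
s_7 = Round(s_6, k_6) = 0x33F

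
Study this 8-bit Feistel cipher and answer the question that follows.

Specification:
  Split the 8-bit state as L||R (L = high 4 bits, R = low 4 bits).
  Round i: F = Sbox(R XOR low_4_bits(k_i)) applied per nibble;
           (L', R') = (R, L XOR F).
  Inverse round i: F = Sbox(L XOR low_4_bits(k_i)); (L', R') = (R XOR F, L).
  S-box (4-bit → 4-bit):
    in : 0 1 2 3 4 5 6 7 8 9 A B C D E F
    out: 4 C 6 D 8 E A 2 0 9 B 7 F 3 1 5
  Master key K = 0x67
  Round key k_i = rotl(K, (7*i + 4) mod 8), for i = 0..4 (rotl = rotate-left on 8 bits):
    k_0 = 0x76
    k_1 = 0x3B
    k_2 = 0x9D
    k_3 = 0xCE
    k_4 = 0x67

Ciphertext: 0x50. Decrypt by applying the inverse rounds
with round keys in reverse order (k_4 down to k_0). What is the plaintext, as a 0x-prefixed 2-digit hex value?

0x26

s_0 = ciphertext = 0x50
s_1 = InvRound(s_0, k_4) = 0x65
s_2 = InvRound(s_1, k_3) = 0x56
s_3 = InvRound(s_2, k_2) = 0x65
s_4 = InvRound(s_3, k_1) = 0x66
s_5 = InvRound(s_4, k_0) = 0x26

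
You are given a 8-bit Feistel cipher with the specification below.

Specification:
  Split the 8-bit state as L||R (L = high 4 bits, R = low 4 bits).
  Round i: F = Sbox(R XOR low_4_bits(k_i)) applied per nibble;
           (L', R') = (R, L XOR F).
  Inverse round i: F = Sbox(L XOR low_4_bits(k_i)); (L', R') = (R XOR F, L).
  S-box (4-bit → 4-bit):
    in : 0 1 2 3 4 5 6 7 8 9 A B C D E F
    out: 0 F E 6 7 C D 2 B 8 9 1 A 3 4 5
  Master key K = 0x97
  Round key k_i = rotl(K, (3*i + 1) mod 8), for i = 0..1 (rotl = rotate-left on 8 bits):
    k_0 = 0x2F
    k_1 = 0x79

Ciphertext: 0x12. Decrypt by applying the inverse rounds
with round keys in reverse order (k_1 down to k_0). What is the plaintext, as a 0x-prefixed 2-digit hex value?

0xC9

s_0 = ciphertext = 0x12
s_1 = InvRound(s_0, k_1) = 0x91
s_2 = InvRound(s_1, k_0) = 0xC9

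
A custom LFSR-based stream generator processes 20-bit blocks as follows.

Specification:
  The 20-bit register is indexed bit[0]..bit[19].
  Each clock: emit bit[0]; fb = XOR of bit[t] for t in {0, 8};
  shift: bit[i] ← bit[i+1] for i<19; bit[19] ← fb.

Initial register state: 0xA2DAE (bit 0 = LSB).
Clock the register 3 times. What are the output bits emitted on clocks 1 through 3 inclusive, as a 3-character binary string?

reg_0 = 0xA2DAE
clock 1: out=0, reg = 0xD16D7
clock 2: out=1, reg = 0xE8B6B
clock 3: out=1, reg = 0x745B5

011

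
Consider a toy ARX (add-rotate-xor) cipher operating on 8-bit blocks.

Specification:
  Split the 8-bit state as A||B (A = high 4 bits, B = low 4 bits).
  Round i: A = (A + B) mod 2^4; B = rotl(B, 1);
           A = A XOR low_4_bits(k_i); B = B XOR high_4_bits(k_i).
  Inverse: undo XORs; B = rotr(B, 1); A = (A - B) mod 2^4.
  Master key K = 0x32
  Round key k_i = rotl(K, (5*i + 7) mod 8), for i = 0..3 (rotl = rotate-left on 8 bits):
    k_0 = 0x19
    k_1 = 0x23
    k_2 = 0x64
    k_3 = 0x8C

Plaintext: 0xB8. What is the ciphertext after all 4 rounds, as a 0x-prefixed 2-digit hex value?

0xDC

s_0 = plaintext = 0xB8
s_1 = Round(s_0, k_0) = 0xA0
s_2 = Round(s_1, k_1) = 0x92
s_3 = Round(s_2, k_2) = 0xF2
s_4 = Round(s_3, k_3) = 0xDC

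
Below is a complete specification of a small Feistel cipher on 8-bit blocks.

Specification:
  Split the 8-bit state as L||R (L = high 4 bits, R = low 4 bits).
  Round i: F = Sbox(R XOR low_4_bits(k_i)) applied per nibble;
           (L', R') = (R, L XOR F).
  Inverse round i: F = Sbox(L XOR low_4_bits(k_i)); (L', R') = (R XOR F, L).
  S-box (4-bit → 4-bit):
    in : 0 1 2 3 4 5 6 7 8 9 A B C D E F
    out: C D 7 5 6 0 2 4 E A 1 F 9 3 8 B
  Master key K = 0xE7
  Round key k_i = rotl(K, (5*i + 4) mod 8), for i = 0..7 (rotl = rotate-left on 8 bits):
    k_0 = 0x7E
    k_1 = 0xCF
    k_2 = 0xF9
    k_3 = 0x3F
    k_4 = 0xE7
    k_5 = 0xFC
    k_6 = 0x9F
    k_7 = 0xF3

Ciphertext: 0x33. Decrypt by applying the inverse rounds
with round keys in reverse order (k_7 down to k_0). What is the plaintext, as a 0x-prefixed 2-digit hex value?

s_0 = ciphertext = 0x33
s_1 = InvRound(s_0, k_7) = 0xF3
s_2 = InvRound(s_1, k_6) = 0xFF
s_3 = InvRound(s_2, k_5) = 0xAF
s_4 = InvRound(s_3, k_4) = 0xCA
s_5 = InvRound(s_4, k_3) = 0xFC
s_6 = InvRound(s_5, k_2) = 0xEF
s_7 = InvRound(s_6, k_1) = 0x2E
s_8 = InvRound(s_7, k_0) = 0x72

0x72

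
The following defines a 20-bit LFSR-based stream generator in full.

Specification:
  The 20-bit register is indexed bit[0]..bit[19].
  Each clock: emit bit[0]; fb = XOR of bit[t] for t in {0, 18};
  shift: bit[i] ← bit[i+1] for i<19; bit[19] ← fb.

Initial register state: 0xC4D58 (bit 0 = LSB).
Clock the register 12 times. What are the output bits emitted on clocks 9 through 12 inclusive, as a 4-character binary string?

reg_0 = 0xC4D58
clock 1: out=0, reg = 0xE26AC
clock 2: out=0, reg = 0xF1356
clock 3: out=0, reg = 0xF89AB
clock 4: out=1, reg = 0x7C4D5
clock 5: out=1, reg = 0x3E26A
clock 6: out=0, reg = 0x1F135
clock 7: out=1, reg = 0x8F89A
clock 8: out=0, reg = 0x47C4D
clock 9: out=1, reg = 0x23E26
clock 10: out=0, reg = 0x11F13
clock 11: out=1, reg = 0x88F89
clock 12: out=1, reg = 0xC47C4

1011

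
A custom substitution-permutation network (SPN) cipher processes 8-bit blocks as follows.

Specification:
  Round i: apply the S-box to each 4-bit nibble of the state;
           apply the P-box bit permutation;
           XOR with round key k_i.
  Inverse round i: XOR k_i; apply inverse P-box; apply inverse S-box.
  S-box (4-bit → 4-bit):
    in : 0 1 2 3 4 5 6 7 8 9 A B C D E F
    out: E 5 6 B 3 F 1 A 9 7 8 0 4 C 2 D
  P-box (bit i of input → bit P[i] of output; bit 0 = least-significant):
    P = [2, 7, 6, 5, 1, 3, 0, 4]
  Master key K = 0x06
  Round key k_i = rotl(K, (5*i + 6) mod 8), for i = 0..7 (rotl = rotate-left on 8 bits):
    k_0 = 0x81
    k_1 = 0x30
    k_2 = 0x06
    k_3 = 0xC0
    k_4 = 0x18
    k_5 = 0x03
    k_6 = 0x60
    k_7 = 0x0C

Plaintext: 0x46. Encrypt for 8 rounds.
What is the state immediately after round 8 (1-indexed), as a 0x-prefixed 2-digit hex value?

0x76

s_0 = plaintext = 0x46
s_1 = Round(s_0, k_0) = 0x8F
s_2 = Round(s_1, k_1) = 0x46
s_3 = Round(s_2, k_2) = 0x08
s_4 = Round(s_3, k_3) = 0xFD
s_5 = Round(s_4, k_4) = 0x6B
s_6 = Round(s_5, k_5) = 0x01
s_7 = Round(s_6, k_6) = 0x3D
s_8 = Round(s_7, k_7) = 0x76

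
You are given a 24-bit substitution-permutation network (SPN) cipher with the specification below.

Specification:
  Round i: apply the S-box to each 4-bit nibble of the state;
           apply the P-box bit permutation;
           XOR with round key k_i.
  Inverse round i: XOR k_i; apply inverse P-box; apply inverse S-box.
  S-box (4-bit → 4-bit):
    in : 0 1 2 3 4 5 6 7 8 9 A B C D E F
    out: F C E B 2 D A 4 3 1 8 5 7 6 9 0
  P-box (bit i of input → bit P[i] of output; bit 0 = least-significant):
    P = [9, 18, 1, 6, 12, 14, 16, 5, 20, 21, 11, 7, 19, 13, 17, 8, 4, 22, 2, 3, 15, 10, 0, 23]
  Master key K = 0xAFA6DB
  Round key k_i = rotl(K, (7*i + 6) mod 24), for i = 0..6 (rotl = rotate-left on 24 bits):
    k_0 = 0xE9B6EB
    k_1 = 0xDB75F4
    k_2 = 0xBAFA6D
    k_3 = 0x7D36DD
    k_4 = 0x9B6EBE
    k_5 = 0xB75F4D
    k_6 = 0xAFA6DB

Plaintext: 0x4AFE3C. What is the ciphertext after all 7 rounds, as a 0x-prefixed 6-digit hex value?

0xB5010E

s_0 = plaintext = 0x4AFE3C
s_1 = Round(s_0, k_0) = 0xFDE041
s_2 = Round(s_1, k_1) = 0xA33C32
s_3 = Round(s_2, k_2) = 0x468317
s_4 = Round(s_3, k_3) = 0x041277
s_5 = Round(s_4, k_4) = 0x78E33D
s_6 = Round(s_5, k_5) = 0xCB0EFE
s_7 = Round(s_6, k_6) = 0xB5010E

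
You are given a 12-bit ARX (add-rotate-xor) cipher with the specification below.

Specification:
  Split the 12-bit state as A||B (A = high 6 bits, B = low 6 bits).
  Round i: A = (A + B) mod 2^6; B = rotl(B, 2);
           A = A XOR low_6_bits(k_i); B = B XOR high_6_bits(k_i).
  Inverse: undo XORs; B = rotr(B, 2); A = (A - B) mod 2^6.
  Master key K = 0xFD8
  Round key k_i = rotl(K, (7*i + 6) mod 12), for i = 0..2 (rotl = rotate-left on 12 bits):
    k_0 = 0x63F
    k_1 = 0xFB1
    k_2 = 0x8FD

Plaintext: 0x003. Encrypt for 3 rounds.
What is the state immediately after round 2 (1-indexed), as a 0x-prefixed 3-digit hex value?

s_0 = plaintext = 0x003
s_1 = Round(s_0, k_0) = 0xF14
s_2 = Round(s_1, k_1) = 0x86F
s_3 = Round(s_2, k_2) = 0xB5D

0x86F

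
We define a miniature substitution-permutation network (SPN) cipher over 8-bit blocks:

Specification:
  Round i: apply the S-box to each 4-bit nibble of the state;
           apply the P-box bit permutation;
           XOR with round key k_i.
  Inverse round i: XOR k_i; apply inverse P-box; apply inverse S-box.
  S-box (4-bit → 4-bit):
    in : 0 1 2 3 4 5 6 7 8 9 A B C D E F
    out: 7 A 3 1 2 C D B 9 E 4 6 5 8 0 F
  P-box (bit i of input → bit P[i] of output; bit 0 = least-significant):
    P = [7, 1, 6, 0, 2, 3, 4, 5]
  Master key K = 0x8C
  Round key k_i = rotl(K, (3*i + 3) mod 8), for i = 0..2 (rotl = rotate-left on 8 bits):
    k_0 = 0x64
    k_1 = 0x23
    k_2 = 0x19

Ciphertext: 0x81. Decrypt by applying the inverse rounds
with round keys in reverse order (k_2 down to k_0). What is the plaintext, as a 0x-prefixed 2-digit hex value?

0x3F

s_0 = ciphertext = 0x81
s_1 = InvRound(s_0, k_2) = 0xB3
s_2 = InvRound(s_1, k_1) = 0xA3
s_3 = InvRound(s_2, k_0) = 0x3F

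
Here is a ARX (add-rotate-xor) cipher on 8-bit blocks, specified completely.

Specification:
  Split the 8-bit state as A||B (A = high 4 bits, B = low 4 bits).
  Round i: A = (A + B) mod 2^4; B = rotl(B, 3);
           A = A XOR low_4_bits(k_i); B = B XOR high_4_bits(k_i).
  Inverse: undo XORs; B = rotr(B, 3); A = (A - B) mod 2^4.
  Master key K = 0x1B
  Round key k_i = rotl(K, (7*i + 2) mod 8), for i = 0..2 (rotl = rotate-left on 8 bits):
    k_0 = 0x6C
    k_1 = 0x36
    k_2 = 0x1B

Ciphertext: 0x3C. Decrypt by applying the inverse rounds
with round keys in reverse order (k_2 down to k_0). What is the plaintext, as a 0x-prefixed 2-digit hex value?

0x8E

s_0 = ciphertext = 0x3C
s_1 = InvRound(s_0, k_2) = 0xDB
s_2 = InvRound(s_1, k_1) = 0xA1
s_3 = InvRound(s_2, k_0) = 0x8E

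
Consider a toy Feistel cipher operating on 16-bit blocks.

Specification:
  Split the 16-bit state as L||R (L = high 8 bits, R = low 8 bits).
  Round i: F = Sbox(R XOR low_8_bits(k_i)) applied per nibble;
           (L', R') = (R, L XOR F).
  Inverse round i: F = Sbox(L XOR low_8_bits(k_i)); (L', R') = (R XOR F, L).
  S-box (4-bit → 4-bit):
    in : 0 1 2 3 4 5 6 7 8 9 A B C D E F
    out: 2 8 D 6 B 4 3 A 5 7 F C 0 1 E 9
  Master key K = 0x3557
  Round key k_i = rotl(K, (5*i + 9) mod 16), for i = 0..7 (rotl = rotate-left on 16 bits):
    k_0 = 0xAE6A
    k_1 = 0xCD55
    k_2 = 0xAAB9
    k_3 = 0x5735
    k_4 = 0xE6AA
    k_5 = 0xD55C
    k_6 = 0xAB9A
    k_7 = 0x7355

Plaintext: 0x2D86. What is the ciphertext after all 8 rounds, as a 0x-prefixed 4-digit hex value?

0x8751

s_0 = plaintext = 0x2D86
s_1 = Round(s_0, k_0) = 0x86CD
s_2 = Round(s_1, k_1) = 0xCDF3
s_3 = Round(s_2, k_2) = 0xF372
s_4 = Round(s_3, k_3) = 0x7249
s_5 = Round(s_4, k_4) = 0x4994
s_6 = Round(s_5, k_5) = 0x944C
s_7 = Round(s_6, k_6) = 0x4C87
s_8 = Round(s_7, k_7) = 0x8751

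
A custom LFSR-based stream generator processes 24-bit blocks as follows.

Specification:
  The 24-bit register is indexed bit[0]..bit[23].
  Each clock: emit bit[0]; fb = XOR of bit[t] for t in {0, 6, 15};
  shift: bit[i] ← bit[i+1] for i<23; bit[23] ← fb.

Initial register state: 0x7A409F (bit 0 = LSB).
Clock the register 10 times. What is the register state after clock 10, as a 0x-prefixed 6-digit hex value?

reg_0 = 0x7A409F
clock 1: out=1, reg = 0xBD204F
clock 2: out=1, reg = 0x5E9027
clock 3: out=1, reg = 0x2F4813
clock 4: out=1, reg = 0x97A409
clock 5: out=1, reg = 0x4BD204
clock 6: out=0, reg = 0xA5E902
clock 7: out=0, reg = 0xD2F481
clock 8: out=1, reg = 0x697A40
clock 9: out=0, reg = 0xB4BD20
clock 10: out=0, reg = 0xDA5E90

0xDA5E90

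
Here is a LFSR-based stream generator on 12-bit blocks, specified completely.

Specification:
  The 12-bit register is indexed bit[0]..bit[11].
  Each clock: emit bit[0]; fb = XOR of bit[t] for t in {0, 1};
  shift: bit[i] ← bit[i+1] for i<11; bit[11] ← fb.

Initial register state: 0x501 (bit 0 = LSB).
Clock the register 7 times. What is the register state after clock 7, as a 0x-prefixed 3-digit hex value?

0x02A

reg_0 = 0x501
clock 1: out=1, reg = 0xA80
clock 2: out=0, reg = 0x540
clock 3: out=0, reg = 0x2A0
clock 4: out=0, reg = 0x150
clock 5: out=0, reg = 0x0A8
clock 6: out=0, reg = 0x054
clock 7: out=0, reg = 0x02A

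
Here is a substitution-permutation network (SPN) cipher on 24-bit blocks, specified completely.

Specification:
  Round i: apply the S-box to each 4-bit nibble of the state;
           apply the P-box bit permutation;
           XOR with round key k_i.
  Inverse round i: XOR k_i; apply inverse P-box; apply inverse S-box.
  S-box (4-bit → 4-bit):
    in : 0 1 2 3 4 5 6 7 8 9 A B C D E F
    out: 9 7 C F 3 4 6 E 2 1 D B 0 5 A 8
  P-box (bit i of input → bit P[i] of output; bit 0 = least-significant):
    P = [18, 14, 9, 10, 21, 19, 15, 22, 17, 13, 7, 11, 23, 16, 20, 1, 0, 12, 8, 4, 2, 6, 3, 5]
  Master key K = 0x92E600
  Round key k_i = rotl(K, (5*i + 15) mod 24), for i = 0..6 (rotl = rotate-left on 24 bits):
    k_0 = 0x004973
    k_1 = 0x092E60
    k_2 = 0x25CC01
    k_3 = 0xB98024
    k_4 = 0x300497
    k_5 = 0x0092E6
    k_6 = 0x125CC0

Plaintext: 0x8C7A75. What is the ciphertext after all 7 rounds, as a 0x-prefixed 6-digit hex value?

s_0 = plaintext = 0x8C7A75
s_1 = Round(s_0, k_0) = 0x5BC3B1
s_2 = Round(s_1, k_1) = 0x6754F9
s_3 = Round(s_2, k_2) = 0x73FD59
s_4 = Round(s_3, k_3) = 0xBF11DF
s_5 = Round(s_4, k_4) = 0x83A063
s_6 = Round(s_5, k_5) = 0x9E4DB5
s_7 = Round(s_6, k_6) = 0xF94E54

0xF94E54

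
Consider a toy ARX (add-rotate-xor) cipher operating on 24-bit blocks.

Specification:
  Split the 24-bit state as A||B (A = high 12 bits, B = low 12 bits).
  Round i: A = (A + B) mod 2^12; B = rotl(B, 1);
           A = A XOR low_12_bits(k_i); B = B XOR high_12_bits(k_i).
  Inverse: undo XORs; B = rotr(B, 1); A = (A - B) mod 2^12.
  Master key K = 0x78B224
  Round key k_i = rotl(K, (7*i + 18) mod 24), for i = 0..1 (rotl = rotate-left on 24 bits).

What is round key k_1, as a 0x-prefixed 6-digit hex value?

0xF16448

K = 0x78B224
k_0 = rotl(K, (7*0+18) mod 24) = rotl(K, 18) = 0x91E2C8
k_1 = rotl(K, (7*1+18) mod 24) = rotl(K, 1) = 0xF16448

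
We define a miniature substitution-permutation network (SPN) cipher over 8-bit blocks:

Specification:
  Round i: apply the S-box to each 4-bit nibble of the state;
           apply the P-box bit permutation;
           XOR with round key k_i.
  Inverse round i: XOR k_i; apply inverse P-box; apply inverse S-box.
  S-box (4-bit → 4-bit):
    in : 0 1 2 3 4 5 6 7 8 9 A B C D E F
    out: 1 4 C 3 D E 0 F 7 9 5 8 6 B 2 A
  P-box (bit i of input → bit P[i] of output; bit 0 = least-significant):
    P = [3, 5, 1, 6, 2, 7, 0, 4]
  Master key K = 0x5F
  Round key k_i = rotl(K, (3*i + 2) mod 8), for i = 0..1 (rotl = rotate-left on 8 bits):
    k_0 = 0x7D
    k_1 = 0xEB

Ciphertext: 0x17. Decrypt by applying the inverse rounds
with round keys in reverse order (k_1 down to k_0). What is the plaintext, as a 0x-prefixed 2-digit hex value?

s_0 = ciphertext = 0x17
s_1 = InvRound(s_0, k_1) = 0xDD
s_2 = InvRound(s_1, k_0) = 0xEE

0xEE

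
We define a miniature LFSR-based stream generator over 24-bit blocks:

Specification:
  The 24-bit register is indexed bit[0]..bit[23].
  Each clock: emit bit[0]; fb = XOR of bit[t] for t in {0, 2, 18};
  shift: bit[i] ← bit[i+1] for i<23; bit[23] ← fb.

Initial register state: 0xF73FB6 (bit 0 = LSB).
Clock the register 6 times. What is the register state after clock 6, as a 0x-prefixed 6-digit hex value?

reg_0 = 0xF73FB6
clock 1: out=0, reg = 0x7B9FDB
clock 2: out=1, reg = 0xBDCFED
clock 3: out=1, reg = 0xDEE7F6
clock 4: out=0, reg = 0x6F73FB
clock 5: out=1, reg = 0x37B9FD
clock 6: out=1, reg = 0x9BDCFE

0x9BDCFE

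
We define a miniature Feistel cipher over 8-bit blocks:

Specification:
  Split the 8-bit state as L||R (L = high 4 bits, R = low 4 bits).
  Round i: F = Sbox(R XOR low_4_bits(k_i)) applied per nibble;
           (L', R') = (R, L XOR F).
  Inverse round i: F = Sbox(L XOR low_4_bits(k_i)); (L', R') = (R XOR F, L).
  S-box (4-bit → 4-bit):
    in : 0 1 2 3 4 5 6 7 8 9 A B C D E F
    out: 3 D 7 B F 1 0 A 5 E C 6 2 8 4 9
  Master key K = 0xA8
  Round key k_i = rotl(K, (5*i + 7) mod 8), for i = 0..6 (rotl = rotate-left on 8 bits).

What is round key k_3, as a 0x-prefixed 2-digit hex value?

0x2A

K = 0xA8
k_0 = rotl(K, (5*0+7) mod 8) = rotl(K, 7) = 0x54
k_1 = rotl(K, (5*1+7) mod 8) = rotl(K, 4) = 0x8A
k_2 = rotl(K, (5*2+7) mod 8) = rotl(K, 1) = 0x51
k_3 = rotl(K, (5*3+7) mod 8) = rotl(K, 6) = 0x2A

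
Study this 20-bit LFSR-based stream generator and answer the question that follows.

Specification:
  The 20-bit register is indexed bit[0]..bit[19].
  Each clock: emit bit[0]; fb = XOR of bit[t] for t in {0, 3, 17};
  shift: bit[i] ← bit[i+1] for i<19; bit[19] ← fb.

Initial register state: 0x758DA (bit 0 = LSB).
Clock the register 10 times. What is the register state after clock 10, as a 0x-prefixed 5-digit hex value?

reg_0 = 0x758DA
clock 1: out=0, reg = 0x3AC6D
clock 2: out=1, reg = 0x9D636
clock 3: out=0, reg = 0x4EB1B
clock 4: out=1, reg = 0x2758D
clock 5: out=1, reg = 0x93AC6
clock 6: out=0, reg = 0x49D63
clock 7: out=1, reg = 0xA4EB1
clock 8: out=1, reg = 0x52758
clock 9: out=0, reg = 0xA93AC
clock 10: out=0, reg = 0x549D6

0x549D6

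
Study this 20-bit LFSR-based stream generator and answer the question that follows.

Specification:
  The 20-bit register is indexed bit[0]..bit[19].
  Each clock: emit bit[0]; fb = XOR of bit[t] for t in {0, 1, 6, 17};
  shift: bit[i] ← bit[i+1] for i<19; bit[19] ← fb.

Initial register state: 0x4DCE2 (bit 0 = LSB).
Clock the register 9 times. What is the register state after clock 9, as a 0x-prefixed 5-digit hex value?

0x3926E

reg_0 = 0x4DCE2
clock 1: out=0, reg = 0x26E71
clock 2: out=1, reg = 0x93738
clock 3: out=0, reg = 0x49B9C
clock 4: out=0, reg = 0x24DCE
clock 5: out=0, reg = 0x926E7
clock 6: out=1, reg = 0xC9373
clock 7: out=1, reg = 0xE49B9
clock 8: out=1, reg = 0x724DC
clock 9: out=0, reg = 0x3926E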